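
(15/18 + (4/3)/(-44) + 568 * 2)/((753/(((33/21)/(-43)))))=-75029/1359918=-0.06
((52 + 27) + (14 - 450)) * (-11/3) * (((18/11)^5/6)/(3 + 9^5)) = 446148/10292623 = 0.04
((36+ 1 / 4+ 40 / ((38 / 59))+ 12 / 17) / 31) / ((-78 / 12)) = -127987 / 260338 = -0.49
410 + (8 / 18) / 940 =867151 / 2115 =410.00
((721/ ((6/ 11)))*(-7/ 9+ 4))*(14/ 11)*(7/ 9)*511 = 523540451/ 243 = 2154487.45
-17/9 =-1.89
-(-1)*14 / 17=14 / 17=0.82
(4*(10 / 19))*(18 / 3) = 240 / 19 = 12.63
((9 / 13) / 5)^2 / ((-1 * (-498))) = 27 / 701350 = 0.00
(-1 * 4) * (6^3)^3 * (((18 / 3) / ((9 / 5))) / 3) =-44789760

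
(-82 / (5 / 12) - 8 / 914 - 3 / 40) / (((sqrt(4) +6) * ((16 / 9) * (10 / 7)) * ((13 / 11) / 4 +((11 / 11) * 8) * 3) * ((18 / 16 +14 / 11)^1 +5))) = -261289941 / 4846247360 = -0.05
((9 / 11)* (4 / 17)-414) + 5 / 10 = -154577 / 374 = -413.31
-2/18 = -1/9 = -0.11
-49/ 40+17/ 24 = -31/ 60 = -0.52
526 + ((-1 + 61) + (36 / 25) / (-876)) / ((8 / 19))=9760043 / 14600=668.50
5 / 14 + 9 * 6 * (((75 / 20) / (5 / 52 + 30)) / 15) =17653 / 21910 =0.81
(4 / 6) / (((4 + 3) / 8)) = 16 / 21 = 0.76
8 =8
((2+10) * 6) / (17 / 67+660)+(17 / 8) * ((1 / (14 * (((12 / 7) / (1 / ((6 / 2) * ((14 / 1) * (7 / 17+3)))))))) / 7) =15806483309 / 144831230208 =0.11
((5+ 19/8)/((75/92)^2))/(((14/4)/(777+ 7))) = 2485.78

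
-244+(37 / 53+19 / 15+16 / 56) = -1345336 / 5565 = -241.75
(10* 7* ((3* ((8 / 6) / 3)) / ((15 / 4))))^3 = 11239424 / 729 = 15417.59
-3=-3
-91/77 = -13/11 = -1.18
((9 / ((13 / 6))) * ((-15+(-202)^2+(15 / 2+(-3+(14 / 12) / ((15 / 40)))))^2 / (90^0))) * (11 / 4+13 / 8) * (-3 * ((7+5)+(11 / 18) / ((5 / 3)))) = -1400442032693837 / 1248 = -1122149064658.52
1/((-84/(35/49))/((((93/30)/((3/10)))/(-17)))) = 155/29988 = 0.01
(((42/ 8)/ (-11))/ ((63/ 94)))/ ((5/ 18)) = -141/ 55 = -2.56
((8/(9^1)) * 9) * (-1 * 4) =-32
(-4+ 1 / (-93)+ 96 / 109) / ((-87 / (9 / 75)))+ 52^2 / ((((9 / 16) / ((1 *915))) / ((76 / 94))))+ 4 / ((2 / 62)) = 1228432923661363 / 345418275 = 3556363.44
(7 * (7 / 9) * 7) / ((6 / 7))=2401 / 54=44.46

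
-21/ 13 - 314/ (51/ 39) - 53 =-294.73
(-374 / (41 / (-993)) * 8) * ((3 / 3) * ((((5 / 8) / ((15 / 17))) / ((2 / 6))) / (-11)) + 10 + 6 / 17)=30185214 / 41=736224.73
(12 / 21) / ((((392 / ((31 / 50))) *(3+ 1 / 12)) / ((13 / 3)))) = 403 / 317275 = 0.00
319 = 319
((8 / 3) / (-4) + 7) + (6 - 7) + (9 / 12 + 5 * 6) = 433 / 12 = 36.08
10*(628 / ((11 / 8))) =50240 / 11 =4567.27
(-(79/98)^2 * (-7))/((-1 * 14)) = -6241/19208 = -0.32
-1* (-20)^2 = -400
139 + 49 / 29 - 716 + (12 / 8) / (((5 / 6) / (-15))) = -17467 / 29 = -602.31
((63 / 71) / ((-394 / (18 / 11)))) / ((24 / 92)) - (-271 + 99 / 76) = 3153441743 / 11693132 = 269.68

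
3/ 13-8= -101/ 13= -7.77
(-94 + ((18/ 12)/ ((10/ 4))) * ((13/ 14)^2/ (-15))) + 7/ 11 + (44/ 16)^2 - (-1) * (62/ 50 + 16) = -14789217/ 215600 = -68.60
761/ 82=9.28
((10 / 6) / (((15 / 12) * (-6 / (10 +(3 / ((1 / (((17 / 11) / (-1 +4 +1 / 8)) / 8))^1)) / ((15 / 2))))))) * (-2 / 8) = 6892 / 12375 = 0.56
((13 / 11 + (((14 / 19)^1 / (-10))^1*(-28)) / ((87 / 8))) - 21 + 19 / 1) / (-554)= 57137 / 50366910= 0.00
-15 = -15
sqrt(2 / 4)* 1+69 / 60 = 1.86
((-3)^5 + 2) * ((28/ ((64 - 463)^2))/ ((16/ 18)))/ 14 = -241/ 70756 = -0.00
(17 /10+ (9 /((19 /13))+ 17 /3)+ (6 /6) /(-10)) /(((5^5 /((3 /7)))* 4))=1913 /4156250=0.00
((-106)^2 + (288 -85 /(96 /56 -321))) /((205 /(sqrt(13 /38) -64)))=-329686208 /91635 + 5151347 * sqrt(494) /3482130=-3564.94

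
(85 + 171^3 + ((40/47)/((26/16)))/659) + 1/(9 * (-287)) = 5200519687964543/1040042367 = 5000296.00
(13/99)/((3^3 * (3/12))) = 52/2673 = 0.02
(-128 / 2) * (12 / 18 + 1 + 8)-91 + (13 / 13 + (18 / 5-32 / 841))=-8894896 / 12615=-705.10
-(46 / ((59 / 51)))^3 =-12911717736 / 205379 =-62867.76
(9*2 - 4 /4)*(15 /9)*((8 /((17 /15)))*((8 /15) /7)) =15.24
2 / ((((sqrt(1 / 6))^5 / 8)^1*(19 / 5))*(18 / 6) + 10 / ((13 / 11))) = 3953664000 / 16726978991 - 3082560*sqrt(6) / 16726978991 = 0.24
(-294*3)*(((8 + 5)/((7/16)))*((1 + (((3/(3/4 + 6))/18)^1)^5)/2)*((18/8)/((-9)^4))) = -1269189533612/282429536481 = -4.49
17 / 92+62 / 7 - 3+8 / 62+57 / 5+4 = 2153213 / 99820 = 21.57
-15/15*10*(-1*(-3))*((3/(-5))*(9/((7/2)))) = 324/7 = 46.29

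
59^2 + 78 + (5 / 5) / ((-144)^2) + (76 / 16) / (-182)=6715698427 / 1886976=3558.97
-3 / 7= -0.43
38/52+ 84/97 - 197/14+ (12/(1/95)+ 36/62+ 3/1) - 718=113041077/273637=413.11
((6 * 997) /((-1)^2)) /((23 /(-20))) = -119640 /23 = -5201.74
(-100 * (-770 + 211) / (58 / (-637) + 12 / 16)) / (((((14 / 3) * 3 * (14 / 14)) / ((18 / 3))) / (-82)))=-5005509600 / 1679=-2981244.55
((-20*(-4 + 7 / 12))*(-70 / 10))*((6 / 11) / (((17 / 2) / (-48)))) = 275520 / 187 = 1473.37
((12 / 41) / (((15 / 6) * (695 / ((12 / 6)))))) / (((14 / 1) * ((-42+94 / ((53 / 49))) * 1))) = 0.00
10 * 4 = 40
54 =54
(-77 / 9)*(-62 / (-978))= -0.54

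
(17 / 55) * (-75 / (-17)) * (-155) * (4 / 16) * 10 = -11625 / 22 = -528.41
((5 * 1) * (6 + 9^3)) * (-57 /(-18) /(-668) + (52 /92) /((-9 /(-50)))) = 1062184025 /92184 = 11522.43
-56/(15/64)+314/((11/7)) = -6454/165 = -39.12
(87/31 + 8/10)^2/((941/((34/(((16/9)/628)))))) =7506106101/45215050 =166.01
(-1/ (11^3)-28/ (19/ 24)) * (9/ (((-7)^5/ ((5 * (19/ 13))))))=40250295/ 290811521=0.14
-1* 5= -5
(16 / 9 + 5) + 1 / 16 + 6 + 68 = 11641 / 144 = 80.84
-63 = -63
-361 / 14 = -25.79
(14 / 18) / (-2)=-7 / 18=-0.39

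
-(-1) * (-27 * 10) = -270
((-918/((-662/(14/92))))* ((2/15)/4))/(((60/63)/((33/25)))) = 742203/76130000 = 0.01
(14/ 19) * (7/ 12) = 49/ 114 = 0.43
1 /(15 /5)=1 /3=0.33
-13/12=-1.08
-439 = -439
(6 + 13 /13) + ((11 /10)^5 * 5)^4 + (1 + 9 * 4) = 679789994932560009201 /160000000000000000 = 4248.69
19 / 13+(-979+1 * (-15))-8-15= -13202 / 13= -1015.54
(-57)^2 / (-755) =-3249 / 755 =-4.30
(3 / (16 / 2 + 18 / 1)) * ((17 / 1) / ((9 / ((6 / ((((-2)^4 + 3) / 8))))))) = 136 / 247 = 0.55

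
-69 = -69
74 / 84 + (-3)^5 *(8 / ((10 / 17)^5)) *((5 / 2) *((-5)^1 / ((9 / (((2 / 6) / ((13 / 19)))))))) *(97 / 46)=494585592239 / 12558000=39384.11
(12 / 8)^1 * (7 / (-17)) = -21 / 34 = -0.62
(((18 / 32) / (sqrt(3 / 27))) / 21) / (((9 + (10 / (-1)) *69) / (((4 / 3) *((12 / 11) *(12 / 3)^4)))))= -768 / 17479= -0.04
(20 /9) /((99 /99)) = 20 /9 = 2.22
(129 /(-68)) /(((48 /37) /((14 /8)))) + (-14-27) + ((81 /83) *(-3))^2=-1048959593 /29980928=-34.99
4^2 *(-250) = -4000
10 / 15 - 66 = -196 / 3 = -65.33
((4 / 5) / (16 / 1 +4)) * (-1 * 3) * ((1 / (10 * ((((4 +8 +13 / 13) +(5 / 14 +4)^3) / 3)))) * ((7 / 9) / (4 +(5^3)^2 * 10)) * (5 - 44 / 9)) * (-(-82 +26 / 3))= -30184 / 1978742339775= -0.00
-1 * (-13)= 13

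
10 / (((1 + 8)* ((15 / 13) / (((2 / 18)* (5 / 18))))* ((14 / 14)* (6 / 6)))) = 0.03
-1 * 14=-14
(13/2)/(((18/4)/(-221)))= -319.22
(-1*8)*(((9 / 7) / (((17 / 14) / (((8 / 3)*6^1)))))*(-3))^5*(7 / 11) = 26962287755526144 / 15618427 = 1726312627.74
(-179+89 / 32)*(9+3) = -16917 / 8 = -2114.62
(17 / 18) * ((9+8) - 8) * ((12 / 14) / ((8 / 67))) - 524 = -25927 / 56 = -462.98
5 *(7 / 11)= 3.18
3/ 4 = 0.75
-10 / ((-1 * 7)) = 10 / 7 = 1.43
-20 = -20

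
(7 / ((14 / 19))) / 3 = 19 / 6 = 3.17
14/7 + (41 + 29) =72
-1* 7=-7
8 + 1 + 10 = 19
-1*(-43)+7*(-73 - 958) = -7174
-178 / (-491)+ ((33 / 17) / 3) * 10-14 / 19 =966826 / 158593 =6.10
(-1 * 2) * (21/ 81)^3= -686/ 19683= -0.03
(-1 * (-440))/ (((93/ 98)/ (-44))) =-1897280/ 93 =-20400.86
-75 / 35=-15 / 7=-2.14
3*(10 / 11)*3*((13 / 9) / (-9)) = -130 / 99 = -1.31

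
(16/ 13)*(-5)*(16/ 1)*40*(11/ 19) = -563200/ 247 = -2280.16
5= 5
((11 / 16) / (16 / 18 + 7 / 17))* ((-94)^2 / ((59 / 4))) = 3717747 / 11741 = 316.65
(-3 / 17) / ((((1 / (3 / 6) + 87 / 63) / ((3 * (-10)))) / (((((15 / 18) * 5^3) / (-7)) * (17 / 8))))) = -28125 / 568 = -49.52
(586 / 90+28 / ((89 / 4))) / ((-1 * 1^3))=-7.77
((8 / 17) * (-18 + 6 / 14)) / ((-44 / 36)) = 8856 / 1309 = 6.77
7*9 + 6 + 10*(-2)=49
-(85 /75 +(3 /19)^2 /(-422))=-2589679 /2285130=-1.13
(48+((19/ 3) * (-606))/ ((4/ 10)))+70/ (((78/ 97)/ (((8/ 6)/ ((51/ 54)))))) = -2082727/ 221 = -9424.10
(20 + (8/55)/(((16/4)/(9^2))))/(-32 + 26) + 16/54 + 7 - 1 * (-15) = 27431/1485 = 18.47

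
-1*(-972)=972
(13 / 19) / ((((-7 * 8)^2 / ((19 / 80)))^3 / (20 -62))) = -14079 / 1127898677248000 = -0.00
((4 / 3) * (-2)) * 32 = -256 / 3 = -85.33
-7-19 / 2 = -33 / 2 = -16.50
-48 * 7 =-336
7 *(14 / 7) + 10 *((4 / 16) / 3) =89 / 6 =14.83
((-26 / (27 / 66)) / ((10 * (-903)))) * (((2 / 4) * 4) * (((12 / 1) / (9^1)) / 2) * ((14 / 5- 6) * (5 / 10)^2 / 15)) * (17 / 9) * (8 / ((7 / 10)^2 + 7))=-2489344 / 2465284815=-0.00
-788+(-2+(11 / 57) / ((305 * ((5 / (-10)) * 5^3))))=-1716768772 / 2173125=-790.00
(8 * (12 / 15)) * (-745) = -4768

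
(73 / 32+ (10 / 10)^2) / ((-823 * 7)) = -15 / 26336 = -0.00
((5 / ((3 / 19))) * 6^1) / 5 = 38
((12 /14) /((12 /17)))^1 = 17 /14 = 1.21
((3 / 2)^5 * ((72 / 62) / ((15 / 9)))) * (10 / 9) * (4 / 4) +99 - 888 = -97107 / 124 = -783.12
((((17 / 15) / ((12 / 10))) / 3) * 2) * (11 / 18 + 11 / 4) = 2057 / 972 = 2.12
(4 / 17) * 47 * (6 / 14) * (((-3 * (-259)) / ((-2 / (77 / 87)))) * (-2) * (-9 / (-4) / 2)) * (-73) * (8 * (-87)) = 3167073756 / 17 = 186298456.24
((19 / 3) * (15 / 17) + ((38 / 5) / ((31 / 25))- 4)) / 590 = 4067 / 310930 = 0.01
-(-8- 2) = 10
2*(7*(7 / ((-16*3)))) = -49 / 24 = -2.04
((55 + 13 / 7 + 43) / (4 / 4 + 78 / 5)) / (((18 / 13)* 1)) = 15145 / 3486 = 4.34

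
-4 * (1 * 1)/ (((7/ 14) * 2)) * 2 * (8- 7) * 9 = -72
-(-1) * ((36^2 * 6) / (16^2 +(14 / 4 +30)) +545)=110369 / 193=571.86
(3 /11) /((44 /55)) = 15 /44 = 0.34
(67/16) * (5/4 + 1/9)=3283/576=5.70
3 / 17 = 0.18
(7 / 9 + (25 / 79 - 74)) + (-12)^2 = 50548 / 711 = 71.09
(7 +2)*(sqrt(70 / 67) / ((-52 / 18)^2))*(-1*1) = -1.10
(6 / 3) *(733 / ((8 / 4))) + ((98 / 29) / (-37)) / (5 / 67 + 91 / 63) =732.94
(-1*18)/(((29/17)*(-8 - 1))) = 34/29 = 1.17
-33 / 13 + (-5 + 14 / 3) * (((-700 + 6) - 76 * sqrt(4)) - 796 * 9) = 34677 / 13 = 2667.46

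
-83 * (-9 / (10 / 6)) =2241 / 5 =448.20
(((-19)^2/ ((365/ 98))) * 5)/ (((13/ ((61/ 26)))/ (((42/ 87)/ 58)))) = 7553203/ 10375417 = 0.73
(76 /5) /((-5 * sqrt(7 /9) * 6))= -38 * sqrt(7) /175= -0.57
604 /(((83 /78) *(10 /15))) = 70668 /83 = 851.42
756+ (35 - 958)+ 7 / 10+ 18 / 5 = -1627 / 10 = -162.70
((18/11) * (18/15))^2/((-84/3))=-2916/21175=-0.14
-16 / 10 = -8 / 5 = -1.60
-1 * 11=-11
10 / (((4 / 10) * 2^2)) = 25 / 4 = 6.25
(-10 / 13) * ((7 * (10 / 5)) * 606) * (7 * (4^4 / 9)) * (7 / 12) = -88686080 / 117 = -758000.68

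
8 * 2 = 16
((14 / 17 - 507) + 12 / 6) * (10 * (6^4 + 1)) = -111165870 / 17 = -6539168.82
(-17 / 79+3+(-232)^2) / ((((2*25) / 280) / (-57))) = -6786696336 / 395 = -17181509.71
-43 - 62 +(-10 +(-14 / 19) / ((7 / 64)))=-2313 / 19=-121.74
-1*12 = -12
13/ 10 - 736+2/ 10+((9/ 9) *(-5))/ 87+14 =-125377/ 174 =-720.56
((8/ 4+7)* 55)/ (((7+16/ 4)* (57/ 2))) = 30/ 19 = 1.58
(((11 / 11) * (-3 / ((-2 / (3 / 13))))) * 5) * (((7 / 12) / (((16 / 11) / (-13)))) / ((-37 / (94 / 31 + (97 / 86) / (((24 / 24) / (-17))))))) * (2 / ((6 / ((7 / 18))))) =-38659775 / 75757056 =-0.51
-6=-6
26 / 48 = 13 / 24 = 0.54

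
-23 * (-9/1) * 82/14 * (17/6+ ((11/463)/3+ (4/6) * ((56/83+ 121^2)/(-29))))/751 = -6313369582893/11717232674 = -538.81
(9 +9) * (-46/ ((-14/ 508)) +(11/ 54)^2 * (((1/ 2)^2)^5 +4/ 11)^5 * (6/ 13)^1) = 4097182192620865859442951/ 136370122616685461504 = 30044.57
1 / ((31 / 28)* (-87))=-28 / 2697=-0.01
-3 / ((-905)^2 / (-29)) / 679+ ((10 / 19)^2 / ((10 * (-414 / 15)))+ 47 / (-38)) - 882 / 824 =-13173472406933029 / 5707165167381300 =-2.31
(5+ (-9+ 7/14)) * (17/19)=-119/38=-3.13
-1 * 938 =-938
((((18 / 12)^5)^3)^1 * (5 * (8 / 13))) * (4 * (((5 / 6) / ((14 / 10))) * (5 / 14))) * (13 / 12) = 996451875 / 802816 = 1241.20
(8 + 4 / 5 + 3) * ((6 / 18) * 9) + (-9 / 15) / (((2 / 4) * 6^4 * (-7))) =53525 / 1512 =35.40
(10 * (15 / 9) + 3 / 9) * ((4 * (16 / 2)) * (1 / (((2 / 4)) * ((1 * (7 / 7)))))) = 1088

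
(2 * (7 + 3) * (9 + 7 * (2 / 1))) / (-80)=-23 / 4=-5.75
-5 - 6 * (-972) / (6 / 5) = 4855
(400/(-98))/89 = -200/4361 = -0.05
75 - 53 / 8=547 / 8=68.38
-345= -345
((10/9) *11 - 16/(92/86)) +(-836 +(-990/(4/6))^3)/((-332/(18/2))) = 6100877619431/68724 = 88773610.67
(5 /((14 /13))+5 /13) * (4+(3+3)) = 4575 /91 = 50.27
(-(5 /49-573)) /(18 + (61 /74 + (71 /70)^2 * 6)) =6491650 /283247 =22.92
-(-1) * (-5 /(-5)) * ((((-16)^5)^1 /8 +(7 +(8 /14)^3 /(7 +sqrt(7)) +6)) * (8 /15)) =-1078877432 /15435-256 * sqrt(7) /108045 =-69898.12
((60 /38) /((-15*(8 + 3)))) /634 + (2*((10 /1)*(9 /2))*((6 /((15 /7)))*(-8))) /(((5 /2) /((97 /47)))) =-25911813547 /15569455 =-1664.27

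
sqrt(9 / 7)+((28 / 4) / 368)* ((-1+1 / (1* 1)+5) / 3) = 35 / 1104+3* sqrt(7) / 7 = 1.17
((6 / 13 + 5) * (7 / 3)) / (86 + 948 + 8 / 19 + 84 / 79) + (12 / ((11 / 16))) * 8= 93114716815 / 666778398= 139.65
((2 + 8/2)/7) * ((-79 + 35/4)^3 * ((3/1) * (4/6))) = -66564123/112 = -594322.53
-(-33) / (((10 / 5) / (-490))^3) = -485302125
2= 2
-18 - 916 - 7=-941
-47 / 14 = -3.36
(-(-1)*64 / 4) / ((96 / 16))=8 / 3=2.67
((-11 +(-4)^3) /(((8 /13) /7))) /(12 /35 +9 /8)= -79625 /137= -581.20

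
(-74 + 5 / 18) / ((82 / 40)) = -13270 / 369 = -35.96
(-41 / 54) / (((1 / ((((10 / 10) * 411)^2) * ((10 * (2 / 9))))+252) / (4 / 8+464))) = -3574462205 / 2554085547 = -1.40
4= 4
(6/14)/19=3/133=0.02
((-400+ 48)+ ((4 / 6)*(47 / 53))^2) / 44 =-2222519 / 278091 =-7.99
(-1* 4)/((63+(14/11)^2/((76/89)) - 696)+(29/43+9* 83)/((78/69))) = -5140564/38941321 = -0.13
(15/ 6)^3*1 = 125/ 8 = 15.62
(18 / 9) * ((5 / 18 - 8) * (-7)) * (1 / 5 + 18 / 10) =1946 / 9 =216.22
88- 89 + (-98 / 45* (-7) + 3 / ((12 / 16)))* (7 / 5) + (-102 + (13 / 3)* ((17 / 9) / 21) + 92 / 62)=-32598364 / 439425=-74.18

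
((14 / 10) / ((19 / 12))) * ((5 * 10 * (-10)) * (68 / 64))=-8925 / 19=-469.74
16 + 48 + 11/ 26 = 1675/ 26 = 64.42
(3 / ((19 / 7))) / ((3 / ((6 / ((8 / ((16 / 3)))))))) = 28 / 19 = 1.47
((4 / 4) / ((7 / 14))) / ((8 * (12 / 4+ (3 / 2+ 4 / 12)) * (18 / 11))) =11 / 348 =0.03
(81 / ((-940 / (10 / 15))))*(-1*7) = 189 / 470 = 0.40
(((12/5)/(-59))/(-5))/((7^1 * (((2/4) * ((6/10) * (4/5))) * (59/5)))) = 0.00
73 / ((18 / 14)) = 511 / 9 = 56.78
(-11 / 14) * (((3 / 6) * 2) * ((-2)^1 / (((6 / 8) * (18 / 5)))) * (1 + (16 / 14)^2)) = 12430 / 9261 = 1.34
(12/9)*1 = 4/3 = 1.33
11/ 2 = 5.50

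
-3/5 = -0.60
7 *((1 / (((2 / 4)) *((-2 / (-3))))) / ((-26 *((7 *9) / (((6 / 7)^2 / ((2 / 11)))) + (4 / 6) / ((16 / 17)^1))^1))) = -2772 / 55939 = -0.05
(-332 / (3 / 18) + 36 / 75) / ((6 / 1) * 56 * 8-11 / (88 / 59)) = -398304 / 536125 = -0.74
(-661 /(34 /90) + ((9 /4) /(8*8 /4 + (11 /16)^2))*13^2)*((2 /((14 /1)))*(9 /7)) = -159145479 /501823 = -317.13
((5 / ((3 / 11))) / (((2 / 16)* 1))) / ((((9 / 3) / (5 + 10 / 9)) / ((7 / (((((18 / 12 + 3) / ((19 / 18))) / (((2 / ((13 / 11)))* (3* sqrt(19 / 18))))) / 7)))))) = 247832200* sqrt(38) / 85293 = 17911.67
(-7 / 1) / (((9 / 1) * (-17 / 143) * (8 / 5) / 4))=5005 / 306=16.36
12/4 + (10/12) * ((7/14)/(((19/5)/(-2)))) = 317/114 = 2.78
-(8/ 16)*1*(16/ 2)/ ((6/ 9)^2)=-9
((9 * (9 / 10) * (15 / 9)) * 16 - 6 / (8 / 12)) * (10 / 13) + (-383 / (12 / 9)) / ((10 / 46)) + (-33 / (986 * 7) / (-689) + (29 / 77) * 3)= -1160.99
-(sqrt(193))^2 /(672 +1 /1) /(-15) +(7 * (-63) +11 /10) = -1776239 /4038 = -439.88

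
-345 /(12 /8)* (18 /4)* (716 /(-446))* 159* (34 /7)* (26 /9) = 5786690520 /1561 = 3707040.69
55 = 55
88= 88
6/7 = 0.86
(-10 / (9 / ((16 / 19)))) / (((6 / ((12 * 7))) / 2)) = -4480 / 171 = -26.20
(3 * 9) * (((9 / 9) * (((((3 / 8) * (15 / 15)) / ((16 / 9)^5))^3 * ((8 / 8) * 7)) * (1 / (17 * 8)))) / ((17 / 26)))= 13658611812026920011 / 682381956774663733379072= 0.00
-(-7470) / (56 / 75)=280125 / 28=10004.46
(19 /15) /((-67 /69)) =-437 /335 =-1.30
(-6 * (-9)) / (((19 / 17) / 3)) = 2754 / 19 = 144.95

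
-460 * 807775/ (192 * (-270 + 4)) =92894125/ 12768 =7275.54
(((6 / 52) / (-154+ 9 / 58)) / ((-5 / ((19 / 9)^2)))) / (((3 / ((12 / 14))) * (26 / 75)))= 52345 / 95003181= 0.00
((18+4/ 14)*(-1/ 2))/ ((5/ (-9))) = 576/ 35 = 16.46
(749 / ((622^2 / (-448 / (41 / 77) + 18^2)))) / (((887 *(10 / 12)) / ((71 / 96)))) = -282008237 / 281396208560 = -0.00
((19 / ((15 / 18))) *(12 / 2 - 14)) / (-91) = 912 / 455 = 2.00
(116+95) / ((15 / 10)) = 422 / 3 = 140.67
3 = 3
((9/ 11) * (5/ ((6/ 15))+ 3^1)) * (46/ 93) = 69/ 11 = 6.27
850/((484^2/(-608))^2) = 1227400/214358881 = 0.01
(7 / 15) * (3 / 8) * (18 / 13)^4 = 91854 / 142805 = 0.64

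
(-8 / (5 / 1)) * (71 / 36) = -142 / 45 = -3.16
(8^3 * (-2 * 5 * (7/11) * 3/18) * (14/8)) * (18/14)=-13440/11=-1221.82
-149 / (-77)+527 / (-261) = -1690 / 20097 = -0.08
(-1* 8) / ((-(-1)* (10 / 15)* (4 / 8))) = -24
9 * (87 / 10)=783 / 10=78.30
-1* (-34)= 34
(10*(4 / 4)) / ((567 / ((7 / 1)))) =10 / 81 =0.12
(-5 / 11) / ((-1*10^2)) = 1 / 220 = 0.00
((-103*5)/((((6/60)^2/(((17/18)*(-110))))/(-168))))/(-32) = 84266875/3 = 28088958.33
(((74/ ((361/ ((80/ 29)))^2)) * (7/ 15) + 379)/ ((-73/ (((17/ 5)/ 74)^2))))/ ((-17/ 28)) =14829282424943/ 821481847684275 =0.02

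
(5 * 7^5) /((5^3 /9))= 151263 /25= 6050.52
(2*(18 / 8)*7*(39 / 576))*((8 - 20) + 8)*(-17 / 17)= 273 / 32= 8.53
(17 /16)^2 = 289 /256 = 1.13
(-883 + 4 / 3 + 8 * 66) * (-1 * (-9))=-3183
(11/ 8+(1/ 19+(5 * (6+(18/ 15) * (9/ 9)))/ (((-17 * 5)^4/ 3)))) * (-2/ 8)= -11327552041/ 31737980000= -0.36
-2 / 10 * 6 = -6 / 5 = -1.20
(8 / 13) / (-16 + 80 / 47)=-47 / 1092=-0.04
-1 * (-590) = 590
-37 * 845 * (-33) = 1031745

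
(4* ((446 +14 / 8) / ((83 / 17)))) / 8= 30447 / 664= 45.85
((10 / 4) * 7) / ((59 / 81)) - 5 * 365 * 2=-3625.97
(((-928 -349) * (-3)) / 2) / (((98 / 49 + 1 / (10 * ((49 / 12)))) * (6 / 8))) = 312865 / 248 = 1261.55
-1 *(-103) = 103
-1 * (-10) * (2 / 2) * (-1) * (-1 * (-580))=-5800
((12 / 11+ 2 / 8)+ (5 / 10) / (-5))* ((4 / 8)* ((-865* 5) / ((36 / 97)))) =-7635355 / 1056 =-7230.45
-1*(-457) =457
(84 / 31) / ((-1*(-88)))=21 / 682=0.03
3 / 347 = 0.01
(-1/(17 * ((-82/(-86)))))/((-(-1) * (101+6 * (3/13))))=-559/927707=-0.00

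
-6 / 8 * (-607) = 1821 / 4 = 455.25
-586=-586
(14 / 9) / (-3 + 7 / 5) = -35 / 36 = -0.97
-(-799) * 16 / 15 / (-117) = -7.28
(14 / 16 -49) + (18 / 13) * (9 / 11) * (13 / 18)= -4163 / 88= -47.31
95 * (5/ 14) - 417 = -5363/ 14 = -383.07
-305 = -305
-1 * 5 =-5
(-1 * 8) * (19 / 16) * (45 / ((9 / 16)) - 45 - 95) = 570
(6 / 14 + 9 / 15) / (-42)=-6 / 245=-0.02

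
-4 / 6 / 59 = -0.01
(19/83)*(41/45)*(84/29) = 21812/36105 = 0.60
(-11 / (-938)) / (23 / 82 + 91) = 0.00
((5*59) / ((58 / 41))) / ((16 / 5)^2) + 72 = 1371431 / 14848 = 92.36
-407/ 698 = -0.58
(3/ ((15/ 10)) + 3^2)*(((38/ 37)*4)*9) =15048/ 37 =406.70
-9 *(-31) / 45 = 31 / 5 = 6.20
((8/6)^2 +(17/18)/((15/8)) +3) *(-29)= -153.16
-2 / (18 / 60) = -20 / 3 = -6.67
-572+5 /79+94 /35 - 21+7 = -1612689 /2765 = -583.25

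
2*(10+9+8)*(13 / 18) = 39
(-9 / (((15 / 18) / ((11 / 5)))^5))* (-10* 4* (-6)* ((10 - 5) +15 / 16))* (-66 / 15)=14133825452736 / 1953125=7236518.63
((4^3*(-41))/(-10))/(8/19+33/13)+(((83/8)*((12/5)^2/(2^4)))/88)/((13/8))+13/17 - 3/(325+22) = 38169975267/426740600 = 89.45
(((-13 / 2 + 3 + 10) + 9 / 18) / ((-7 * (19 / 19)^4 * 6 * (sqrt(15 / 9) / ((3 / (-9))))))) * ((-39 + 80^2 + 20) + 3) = 1064 * sqrt(15) / 15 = 274.72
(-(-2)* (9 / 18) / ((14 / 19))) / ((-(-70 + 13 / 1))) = 1 / 42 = 0.02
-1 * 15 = -15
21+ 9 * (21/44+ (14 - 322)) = -2746.70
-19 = -19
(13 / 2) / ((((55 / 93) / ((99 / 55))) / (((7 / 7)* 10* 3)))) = 32643 / 55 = 593.51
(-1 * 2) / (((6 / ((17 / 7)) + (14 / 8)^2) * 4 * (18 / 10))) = -0.05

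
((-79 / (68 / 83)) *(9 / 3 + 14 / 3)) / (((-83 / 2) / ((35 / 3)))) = 207.83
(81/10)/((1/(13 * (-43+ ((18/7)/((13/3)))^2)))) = -28606527/6370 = -4490.82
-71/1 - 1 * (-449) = 378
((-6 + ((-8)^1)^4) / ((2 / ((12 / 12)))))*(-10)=-20450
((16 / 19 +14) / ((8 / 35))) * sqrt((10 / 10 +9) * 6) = 4935 * sqrt(15) / 38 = 502.98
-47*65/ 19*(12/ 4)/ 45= -611/ 57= -10.72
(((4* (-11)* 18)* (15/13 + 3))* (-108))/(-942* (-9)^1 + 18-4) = 104976/2509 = 41.84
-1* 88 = -88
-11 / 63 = -0.17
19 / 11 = 1.73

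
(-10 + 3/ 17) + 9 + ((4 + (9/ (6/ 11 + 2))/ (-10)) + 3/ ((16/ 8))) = 20577/ 4760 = 4.32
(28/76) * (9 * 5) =315/19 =16.58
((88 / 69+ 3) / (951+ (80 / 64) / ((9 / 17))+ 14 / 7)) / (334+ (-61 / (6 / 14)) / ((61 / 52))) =5310 / 252341441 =0.00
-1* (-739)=739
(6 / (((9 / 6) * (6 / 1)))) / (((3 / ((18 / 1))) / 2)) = 8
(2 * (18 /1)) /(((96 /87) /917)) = 239337 /8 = 29917.12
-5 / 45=-1 / 9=-0.11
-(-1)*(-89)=-89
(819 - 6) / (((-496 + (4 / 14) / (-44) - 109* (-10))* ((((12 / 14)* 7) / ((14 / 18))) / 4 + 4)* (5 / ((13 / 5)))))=22786764 / 189810625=0.12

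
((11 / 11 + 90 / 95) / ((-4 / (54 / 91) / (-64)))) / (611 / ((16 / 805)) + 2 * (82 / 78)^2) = 59844096 / 99505977851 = 0.00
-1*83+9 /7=-572 /7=-81.71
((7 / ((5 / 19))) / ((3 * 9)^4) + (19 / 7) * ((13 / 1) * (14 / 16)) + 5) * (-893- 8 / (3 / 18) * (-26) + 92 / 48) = 3266296744417 / 255091680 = 12804.40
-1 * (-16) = 16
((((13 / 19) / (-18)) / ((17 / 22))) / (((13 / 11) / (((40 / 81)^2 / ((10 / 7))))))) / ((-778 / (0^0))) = 67760 / 7419329703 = 0.00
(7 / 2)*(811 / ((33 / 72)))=68124 / 11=6193.09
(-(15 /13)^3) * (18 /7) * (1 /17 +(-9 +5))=4070250 /261443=15.57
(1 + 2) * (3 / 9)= 1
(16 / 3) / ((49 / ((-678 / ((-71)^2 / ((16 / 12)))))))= -14464 / 741027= -0.02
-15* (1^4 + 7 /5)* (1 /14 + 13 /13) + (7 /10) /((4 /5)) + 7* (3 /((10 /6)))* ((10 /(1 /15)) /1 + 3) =1890.10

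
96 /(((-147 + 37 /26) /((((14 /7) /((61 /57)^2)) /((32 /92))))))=-46629648 /14083985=-3.31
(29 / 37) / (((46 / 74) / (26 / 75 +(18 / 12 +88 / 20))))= 27173 / 3450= 7.88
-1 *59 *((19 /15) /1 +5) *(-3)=5546 /5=1109.20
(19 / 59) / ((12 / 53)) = 1.42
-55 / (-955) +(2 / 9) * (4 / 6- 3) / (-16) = 3713 / 41256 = 0.09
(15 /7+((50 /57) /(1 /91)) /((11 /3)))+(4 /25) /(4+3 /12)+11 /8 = 125975789 /4974200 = 25.33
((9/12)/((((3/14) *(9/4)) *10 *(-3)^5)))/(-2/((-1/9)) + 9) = -7/295245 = -0.00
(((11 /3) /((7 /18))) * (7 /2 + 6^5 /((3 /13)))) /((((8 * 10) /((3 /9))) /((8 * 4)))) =1482778 /35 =42365.09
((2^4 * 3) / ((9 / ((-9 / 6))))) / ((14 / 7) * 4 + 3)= -8 / 11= -0.73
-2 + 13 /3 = 7 /3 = 2.33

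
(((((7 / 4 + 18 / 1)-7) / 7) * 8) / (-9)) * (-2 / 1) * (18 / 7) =408 / 49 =8.33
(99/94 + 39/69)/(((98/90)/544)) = 42827760/52969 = 808.54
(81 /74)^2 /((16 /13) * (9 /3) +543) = 28431 /12972644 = 0.00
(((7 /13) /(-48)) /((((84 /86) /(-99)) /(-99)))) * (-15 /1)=702405 /416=1688.47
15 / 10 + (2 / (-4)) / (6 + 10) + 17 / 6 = 413 / 96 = 4.30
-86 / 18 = -4.78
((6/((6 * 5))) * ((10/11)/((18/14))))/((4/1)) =7/198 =0.04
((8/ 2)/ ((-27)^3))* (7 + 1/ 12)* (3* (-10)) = 850/ 19683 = 0.04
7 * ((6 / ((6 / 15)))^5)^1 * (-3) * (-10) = 159468750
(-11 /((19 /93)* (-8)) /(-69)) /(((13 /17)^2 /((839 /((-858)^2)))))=-7516601 /39540305376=-0.00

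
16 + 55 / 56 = 951 / 56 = 16.98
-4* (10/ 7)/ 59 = -40/ 413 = -0.10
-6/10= -3/5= -0.60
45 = 45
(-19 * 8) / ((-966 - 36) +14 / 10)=760 / 5003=0.15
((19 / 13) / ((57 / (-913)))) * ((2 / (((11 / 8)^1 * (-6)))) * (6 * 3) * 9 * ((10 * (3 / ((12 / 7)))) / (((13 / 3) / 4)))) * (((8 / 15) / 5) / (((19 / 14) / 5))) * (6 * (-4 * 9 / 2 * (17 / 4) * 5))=-43009989120 / 3211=-13394577.74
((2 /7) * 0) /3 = 0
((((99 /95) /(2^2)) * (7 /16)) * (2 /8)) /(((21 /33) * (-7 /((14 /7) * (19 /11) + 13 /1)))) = -17919 /170240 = -0.11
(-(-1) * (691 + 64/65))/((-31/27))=-1214433/2015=-602.70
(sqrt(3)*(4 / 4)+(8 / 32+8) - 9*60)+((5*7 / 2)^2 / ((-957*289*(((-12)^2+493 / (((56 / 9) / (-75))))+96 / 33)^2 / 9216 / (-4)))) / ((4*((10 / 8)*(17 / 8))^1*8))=-3862386583886879317179 / 7263538474829772628+sqrt(3)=-530.02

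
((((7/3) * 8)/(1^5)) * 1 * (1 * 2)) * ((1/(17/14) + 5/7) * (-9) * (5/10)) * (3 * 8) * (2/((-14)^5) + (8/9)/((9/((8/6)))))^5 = -169285748553728513012628044324596633/689506783943626458751110991125921792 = -0.25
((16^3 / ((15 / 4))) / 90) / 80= 512 / 3375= 0.15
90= 90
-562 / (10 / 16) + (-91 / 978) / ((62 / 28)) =-68158049 / 75795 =-899.24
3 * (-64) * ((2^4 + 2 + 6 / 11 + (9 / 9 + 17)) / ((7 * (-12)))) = 6432 / 77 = 83.53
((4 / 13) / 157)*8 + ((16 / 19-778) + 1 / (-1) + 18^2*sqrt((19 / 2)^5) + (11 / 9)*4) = -269873917 / 349011 + 29241*sqrt(38) / 2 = 89353.56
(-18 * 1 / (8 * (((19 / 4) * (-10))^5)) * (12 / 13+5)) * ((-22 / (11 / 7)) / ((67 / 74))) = -0.00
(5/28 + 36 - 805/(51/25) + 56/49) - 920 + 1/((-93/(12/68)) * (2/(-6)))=-3326039/2604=-1277.28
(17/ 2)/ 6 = 17/ 12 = 1.42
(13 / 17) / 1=13 / 17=0.76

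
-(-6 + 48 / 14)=18 / 7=2.57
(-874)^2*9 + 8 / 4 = 6874886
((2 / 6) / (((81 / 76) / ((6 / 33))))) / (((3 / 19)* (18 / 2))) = 2888 / 72171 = 0.04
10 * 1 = 10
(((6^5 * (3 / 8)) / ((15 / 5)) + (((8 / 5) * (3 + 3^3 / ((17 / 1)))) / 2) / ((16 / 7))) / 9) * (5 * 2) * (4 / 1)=220684 / 51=4327.14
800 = 800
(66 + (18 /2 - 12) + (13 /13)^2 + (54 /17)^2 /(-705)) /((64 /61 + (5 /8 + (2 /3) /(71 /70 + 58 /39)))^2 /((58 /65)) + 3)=2799177328579941577216 /315889218117124486115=8.86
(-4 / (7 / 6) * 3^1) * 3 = -216 / 7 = -30.86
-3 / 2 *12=-18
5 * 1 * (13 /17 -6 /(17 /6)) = -115 /17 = -6.76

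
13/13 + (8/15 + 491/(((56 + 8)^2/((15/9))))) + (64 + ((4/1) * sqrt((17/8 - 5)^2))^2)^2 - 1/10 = 2366404339/61440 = 38515.70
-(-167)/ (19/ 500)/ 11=83500/ 209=399.52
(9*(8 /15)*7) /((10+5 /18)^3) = 979776 /31658125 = 0.03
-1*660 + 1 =-659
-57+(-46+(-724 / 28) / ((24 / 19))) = -20743 / 168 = -123.47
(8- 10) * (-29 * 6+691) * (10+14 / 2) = -17578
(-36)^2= 1296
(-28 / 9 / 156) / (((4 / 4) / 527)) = -3689 / 351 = -10.51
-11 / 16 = -0.69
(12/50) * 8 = 48/25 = 1.92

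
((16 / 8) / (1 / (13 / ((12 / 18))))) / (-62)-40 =-2519 / 62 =-40.63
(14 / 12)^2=49 / 36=1.36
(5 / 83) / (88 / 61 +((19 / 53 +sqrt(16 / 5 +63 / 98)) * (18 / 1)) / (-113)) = 53149889565 * sqrt(18830) / 706478782601014 +16180375743875 / 353239391300507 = 0.06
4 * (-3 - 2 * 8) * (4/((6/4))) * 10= -6080/3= -2026.67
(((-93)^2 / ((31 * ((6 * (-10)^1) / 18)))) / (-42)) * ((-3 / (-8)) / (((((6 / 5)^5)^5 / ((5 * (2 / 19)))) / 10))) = 46193599700927734375 / 1120363943105377861632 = 0.04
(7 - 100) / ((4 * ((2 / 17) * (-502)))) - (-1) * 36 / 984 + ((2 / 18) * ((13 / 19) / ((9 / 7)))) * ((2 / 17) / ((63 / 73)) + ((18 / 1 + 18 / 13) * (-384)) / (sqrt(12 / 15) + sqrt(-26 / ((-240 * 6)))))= -2408448 * sqrt(5) / 10697 + 16994176703 / 38771054352 + 100352 * sqrt(65) / 10697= -427.38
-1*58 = -58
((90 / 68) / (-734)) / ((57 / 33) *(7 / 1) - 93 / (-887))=-439065 / 2969614264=-0.00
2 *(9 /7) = 18 /7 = 2.57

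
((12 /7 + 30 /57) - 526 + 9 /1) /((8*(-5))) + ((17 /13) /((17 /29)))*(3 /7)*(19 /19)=956139 /69160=13.83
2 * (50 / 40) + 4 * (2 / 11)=71 / 22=3.23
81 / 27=3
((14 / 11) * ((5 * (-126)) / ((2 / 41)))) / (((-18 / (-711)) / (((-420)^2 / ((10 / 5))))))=-629923959000 / 11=-57265814454.55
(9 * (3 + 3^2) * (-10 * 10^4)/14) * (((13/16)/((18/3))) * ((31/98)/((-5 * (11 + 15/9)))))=6800625/13034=521.76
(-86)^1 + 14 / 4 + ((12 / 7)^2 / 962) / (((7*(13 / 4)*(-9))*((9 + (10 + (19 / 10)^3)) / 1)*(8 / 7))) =-1307314811795 / 15846240046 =-82.50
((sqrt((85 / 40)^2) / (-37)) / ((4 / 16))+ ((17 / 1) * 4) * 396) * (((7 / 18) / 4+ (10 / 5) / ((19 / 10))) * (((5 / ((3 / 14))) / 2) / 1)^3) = 134389385755625 / 2733264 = 49168095.64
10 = 10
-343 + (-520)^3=-140608343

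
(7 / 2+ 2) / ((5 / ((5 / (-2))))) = -11 / 4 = -2.75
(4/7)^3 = 64/343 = 0.19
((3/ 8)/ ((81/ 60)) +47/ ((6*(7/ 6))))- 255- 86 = -42085/ 126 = -334.01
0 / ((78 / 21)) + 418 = 418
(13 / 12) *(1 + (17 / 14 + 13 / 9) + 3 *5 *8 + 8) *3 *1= 215657 / 504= 427.89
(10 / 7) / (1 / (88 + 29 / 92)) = 40625 / 322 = 126.16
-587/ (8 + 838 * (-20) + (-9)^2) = 587/ 16671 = 0.04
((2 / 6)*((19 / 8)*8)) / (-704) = -19 / 2112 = -0.01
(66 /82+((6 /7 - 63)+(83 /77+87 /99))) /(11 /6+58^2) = -224960 /12751123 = -0.02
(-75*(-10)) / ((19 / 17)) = 12750 / 19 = 671.05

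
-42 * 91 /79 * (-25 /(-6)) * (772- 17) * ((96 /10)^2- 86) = -74063990 /79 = -937518.86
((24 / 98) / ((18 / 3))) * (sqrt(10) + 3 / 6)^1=1 / 49 + 2 * sqrt(10) / 49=0.15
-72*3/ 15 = -72/ 5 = -14.40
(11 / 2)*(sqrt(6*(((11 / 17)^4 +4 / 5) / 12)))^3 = 4480179*sqrt(4072890) / 4827513800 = 1.87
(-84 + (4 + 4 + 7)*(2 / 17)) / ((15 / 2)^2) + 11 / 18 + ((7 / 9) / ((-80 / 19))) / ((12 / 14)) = -391567 / 367200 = -1.07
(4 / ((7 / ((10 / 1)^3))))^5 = 1024000000000000000 / 16807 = 60926994704587.37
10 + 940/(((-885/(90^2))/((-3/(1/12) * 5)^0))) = -507010/59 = -8593.39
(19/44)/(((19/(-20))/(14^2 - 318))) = 610/11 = 55.45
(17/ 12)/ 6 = 17/ 72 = 0.24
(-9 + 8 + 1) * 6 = 0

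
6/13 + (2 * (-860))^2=38459206/13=2958400.46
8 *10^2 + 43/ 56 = 44843/ 56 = 800.77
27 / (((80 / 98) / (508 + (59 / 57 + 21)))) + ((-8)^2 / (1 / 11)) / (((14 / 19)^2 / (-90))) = -923252823 / 9310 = -99167.86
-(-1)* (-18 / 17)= -1.06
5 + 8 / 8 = 6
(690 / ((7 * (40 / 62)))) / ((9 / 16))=5704 / 21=271.62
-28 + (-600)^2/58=179188/29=6178.90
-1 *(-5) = 5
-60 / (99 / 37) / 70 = -0.32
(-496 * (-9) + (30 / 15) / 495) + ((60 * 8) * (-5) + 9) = 1026137 / 495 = 2073.00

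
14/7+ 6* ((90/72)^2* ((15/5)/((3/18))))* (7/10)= 961/8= 120.12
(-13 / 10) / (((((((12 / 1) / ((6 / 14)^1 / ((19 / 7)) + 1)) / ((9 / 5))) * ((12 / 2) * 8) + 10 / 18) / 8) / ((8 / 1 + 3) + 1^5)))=-61776 / 137075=-0.45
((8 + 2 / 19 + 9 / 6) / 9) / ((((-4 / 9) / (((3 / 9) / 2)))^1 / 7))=-2.80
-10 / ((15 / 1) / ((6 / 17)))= -4 / 17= -0.24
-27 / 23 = -1.17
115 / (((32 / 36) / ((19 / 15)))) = 1311 / 8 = 163.88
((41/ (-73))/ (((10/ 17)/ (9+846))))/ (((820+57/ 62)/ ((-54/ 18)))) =11084391/ 3715481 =2.98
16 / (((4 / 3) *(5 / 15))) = 36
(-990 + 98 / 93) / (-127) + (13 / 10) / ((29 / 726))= 69072049 / 1712595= 40.33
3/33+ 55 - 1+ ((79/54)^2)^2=5487769211/93533616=58.67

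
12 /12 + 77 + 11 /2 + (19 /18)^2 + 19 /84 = 96209 /1134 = 84.84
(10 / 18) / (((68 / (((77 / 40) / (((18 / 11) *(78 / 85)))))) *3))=4235 / 1213056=0.00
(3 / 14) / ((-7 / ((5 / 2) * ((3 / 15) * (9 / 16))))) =-27 / 3136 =-0.01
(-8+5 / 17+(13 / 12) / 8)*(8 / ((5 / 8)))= -4942 / 51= -96.90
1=1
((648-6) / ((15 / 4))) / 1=856 / 5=171.20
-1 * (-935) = 935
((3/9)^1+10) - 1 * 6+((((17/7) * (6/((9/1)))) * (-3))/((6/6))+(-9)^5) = -1240040/21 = -59049.52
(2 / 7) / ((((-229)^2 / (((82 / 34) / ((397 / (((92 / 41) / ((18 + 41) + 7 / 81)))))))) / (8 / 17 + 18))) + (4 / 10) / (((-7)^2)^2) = 28800002605378 / 172847927747220145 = 0.00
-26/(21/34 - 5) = 884/149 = 5.93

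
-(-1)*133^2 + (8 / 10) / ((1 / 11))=88489 / 5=17697.80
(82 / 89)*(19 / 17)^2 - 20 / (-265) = 1.23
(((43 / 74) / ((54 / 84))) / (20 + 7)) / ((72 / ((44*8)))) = 13244 / 80919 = 0.16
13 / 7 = 1.86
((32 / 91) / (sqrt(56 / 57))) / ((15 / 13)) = 8 * sqrt(798) / 735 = 0.31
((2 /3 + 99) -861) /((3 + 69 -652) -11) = 2284 /1773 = 1.29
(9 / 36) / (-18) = -1 / 72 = -0.01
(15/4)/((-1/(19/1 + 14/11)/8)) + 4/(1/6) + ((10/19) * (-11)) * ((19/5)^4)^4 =-3673832937335658219608/335693359375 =-10944014335.51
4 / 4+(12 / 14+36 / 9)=41 / 7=5.86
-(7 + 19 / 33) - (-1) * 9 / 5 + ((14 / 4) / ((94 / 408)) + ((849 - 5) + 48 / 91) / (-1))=-589342531 / 705705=-835.11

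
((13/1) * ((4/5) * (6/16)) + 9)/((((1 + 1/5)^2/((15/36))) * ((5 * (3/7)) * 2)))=1505/1728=0.87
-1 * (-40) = 40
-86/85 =-1.01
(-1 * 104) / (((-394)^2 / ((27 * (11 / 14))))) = -3861 / 271663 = -0.01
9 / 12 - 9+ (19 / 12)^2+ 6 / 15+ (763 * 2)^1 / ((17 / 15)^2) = 246100217 / 208080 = 1182.72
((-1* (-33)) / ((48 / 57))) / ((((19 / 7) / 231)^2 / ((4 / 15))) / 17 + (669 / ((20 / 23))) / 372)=1439948452635 / 75995311759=18.95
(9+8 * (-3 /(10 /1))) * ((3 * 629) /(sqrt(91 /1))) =1305.55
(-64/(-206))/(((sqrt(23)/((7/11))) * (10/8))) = 896 * sqrt(23)/130295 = 0.03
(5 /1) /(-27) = -5 /27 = -0.19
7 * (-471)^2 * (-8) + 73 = -12423023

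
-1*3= -3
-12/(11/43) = -516/11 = -46.91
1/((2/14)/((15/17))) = 105/17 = 6.18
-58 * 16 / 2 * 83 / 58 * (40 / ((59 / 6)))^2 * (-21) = 803174400 / 3481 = 230730.94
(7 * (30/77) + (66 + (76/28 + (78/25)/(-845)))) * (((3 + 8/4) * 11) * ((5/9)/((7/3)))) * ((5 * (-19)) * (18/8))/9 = -169834597/7644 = -22218.03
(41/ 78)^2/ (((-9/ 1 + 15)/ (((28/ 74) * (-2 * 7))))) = -82369/ 337662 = -0.24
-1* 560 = -560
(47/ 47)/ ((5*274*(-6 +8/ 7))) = -0.00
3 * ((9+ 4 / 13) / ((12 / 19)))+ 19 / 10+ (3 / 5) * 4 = 12613 / 260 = 48.51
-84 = -84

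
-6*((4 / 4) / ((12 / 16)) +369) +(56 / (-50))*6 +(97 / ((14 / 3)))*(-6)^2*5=264724 / 175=1512.71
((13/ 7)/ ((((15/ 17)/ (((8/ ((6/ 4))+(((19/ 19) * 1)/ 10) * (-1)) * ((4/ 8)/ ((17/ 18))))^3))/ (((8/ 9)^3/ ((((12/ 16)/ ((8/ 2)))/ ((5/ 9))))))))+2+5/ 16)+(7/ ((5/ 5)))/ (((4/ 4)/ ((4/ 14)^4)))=41411438833069/ 433581498000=95.51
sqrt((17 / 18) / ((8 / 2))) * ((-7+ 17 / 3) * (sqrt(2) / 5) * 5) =-2 * sqrt(17) / 9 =-0.92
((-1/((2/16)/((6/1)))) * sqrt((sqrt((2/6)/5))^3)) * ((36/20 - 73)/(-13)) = -5696 * 15^(1/4)/325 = -34.49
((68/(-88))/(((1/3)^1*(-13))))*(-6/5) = -153/715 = -0.21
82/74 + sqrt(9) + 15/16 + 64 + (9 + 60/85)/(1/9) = 1573995/10064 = 156.40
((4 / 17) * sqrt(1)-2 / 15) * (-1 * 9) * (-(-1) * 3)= -234 / 85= -2.75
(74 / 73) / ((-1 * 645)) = -74 / 47085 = -0.00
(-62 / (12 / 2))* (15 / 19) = -8.16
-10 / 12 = -5 / 6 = -0.83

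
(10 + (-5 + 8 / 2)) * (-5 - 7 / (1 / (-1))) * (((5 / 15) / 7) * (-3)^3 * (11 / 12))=-297 / 14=-21.21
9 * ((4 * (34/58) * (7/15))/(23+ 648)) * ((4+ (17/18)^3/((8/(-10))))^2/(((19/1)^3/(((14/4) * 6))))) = 64539064877/165376578597120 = 0.00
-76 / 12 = -19 / 3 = -6.33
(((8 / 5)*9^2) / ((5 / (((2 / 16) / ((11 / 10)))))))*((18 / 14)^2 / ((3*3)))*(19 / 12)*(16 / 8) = 4617 / 2695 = 1.71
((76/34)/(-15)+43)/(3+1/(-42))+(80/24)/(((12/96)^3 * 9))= 58530406/286875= 204.03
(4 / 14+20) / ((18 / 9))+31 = 288 / 7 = 41.14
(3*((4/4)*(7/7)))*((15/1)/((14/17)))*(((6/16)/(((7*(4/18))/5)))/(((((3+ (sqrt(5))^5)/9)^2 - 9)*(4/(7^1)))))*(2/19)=804739455/1931040832 - 25095825*sqrt(5)/965520416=0.36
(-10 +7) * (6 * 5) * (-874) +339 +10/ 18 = 78999.56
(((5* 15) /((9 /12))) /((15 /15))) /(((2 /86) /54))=232200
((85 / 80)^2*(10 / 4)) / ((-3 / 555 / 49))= -25583.84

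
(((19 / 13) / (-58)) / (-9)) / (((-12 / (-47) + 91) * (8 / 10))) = 4465 / 116420616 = 0.00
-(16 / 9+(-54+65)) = -115 / 9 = -12.78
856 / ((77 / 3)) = 2568 / 77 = 33.35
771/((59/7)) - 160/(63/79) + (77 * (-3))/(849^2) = -32496127064/297690813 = -109.16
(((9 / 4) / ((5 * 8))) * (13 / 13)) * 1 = 9 / 160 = 0.06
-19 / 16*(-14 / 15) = 133 / 120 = 1.11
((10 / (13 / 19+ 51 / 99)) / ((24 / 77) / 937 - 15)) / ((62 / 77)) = -5805469285 / 8409500944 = -0.69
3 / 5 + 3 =18 / 5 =3.60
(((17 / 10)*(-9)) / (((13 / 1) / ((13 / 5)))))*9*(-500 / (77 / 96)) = 1321920 / 77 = 17167.79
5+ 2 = 7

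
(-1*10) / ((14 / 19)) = -95 / 7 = -13.57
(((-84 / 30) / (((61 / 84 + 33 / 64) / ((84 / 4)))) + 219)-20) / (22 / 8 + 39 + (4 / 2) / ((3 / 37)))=15186228 / 6650965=2.28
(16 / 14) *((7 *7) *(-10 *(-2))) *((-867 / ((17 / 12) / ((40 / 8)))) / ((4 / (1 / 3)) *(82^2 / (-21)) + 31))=7996800 / 8893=899.22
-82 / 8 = -41 / 4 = -10.25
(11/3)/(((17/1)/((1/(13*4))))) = 11/2652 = 0.00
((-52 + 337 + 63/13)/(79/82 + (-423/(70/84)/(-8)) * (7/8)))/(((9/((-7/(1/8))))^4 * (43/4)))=324119811850240/452976594759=715.53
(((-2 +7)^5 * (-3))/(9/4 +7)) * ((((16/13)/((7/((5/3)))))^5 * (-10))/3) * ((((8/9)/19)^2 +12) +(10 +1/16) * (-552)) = -66383125913600000000000/1640616896782280781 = -40462.30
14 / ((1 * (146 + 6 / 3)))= 7 / 74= 0.09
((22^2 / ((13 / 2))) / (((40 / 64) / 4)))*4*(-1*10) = -247808 / 13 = -19062.15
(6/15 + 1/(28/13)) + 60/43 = 13603/6020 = 2.26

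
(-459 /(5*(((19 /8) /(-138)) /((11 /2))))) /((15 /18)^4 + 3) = 3612014208 /428735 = 8424.82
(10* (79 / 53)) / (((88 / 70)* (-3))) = -13825 / 3498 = -3.95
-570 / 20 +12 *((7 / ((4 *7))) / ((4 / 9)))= -87 / 4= -21.75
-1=-1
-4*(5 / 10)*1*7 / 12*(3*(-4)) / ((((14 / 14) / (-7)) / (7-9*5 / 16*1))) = -3283 / 8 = -410.38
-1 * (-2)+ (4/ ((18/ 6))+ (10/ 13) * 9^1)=400/ 39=10.26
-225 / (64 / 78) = -8775 / 32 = -274.22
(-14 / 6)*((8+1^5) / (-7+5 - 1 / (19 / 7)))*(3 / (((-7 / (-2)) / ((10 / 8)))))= 19 / 2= 9.50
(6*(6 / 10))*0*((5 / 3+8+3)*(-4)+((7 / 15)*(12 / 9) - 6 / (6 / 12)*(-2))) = 0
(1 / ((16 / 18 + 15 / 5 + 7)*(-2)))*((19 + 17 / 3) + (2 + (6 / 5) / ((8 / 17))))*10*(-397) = 2087823 / 392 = 5326.08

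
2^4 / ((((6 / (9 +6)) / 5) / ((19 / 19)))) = 200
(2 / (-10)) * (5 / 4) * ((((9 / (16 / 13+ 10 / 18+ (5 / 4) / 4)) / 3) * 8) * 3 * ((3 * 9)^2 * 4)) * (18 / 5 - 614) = 299881999872 / 19645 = 15265054.71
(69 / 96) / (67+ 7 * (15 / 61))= 1403 / 134144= 0.01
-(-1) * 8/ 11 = 8/ 11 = 0.73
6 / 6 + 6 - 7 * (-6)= 49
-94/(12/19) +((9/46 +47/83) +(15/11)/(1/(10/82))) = -382020730/2582877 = -147.91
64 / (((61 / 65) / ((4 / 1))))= 16640 / 61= 272.79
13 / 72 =0.18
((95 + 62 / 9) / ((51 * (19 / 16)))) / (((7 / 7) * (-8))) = -1834 / 8721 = -0.21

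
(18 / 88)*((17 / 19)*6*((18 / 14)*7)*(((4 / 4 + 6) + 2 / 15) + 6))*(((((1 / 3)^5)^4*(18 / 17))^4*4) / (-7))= -6304 / 9995543546219176405203534311253884715795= -0.00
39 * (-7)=-273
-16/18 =-8/9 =-0.89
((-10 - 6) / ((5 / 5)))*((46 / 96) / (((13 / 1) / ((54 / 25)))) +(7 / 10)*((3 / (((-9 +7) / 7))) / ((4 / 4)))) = 116.33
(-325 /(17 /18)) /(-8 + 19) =-5850 /187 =-31.28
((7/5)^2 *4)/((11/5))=196/55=3.56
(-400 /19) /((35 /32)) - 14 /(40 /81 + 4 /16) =-1220248 /32053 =-38.07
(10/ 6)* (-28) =-46.67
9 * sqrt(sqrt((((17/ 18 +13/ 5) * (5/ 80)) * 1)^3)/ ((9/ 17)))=10^(1/ 4) * 319^(3/ 4) * sqrt(51)/ 240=3.99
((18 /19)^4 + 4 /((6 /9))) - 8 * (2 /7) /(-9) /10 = 280416698 /41051115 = 6.83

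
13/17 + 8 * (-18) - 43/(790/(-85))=-372303/2686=-138.61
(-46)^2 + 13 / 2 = 4245 / 2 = 2122.50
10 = 10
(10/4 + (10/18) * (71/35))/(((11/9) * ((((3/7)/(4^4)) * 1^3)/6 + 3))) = 116992/118283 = 0.99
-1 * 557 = -557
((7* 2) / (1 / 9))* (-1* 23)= -2898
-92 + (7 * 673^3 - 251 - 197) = 2133747979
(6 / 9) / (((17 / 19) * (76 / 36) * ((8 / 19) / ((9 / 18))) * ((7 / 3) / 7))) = 171 / 136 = 1.26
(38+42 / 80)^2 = 2374681 / 1600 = 1484.18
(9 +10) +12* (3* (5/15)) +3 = 34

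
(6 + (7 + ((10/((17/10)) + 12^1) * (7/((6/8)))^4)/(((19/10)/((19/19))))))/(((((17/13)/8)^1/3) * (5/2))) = 524400.23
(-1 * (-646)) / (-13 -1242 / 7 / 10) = -11305 / 538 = -21.01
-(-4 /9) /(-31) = -0.01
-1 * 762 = -762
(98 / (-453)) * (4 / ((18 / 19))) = -3724 / 4077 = -0.91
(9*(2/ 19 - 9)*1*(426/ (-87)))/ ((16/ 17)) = 1835847/ 4408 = 416.48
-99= -99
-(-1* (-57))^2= -3249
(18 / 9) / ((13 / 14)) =2.15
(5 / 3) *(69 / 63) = 115 / 63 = 1.83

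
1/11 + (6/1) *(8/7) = 535/77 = 6.95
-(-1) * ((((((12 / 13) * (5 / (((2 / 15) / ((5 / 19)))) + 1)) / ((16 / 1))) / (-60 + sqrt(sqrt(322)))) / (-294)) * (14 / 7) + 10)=59 * 322^(3 / 4) / 179258266096 + 885 * sqrt(322) / 44814566524 + 13275 * 322^(1 / 4) / 11203641631 + 112037212810 / 11203641631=10.00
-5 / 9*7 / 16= -35 / 144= -0.24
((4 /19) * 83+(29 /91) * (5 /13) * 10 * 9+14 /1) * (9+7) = 15286144 /22477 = 680.08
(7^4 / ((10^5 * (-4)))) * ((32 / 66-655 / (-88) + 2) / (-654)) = 6293021 / 69062400000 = 0.00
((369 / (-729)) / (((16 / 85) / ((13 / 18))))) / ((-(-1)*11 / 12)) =-45305 / 21384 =-2.12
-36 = -36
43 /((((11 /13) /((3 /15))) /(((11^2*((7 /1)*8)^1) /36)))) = 86086 /45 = 1913.02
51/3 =17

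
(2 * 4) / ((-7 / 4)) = -32 / 7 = -4.57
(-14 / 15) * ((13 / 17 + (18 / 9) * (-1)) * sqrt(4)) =196 / 85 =2.31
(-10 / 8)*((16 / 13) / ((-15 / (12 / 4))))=4 / 13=0.31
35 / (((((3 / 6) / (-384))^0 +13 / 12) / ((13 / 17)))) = 1092 / 85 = 12.85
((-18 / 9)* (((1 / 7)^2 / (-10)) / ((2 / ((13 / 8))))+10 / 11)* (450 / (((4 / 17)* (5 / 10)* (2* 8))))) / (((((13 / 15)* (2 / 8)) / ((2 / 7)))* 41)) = -897999075 / 64352288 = -13.95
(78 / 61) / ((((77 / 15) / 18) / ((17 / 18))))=19890 / 4697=4.23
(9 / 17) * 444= 3996 / 17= 235.06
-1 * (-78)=78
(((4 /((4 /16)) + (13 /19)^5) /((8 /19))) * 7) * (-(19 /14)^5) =-759788663 /614656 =-1236.12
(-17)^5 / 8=-177482.12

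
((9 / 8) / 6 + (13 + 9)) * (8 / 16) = 355 / 32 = 11.09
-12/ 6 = -2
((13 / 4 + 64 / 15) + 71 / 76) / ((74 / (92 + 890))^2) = 1161287177 / 780330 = 1488.20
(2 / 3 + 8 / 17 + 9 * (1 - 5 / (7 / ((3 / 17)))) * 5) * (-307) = -4434922 / 357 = -12422.75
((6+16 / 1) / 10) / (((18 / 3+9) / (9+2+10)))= 77 / 25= 3.08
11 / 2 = 5.50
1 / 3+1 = 4 / 3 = 1.33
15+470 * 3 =1425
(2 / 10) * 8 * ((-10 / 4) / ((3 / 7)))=-28 / 3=-9.33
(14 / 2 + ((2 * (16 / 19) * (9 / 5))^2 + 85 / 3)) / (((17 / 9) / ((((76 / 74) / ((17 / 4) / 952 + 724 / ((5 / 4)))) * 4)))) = 6480671232 / 38763606295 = 0.17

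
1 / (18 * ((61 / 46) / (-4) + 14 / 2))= 92 / 11043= 0.01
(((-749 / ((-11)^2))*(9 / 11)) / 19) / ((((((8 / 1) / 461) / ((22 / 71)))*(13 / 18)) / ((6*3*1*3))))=-355.87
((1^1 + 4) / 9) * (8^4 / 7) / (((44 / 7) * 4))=1280 / 99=12.93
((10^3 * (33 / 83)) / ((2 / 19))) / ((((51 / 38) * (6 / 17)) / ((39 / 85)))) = 5162300 / 1411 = 3658.61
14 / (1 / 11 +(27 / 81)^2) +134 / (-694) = 239801 / 3470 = 69.11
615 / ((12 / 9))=1845 / 4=461.25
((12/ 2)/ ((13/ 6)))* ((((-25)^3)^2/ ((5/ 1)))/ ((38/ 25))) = 21972656250/ 247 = 88958122.47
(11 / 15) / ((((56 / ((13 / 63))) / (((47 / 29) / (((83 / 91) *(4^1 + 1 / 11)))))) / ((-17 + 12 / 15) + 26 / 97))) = -7426442881 / 397147779000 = -0.02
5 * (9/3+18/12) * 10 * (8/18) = 100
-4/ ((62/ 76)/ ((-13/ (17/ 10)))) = 19760/ 527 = 37.50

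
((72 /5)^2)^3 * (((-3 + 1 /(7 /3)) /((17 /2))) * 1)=-5015306502144 /1859375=-2697307.70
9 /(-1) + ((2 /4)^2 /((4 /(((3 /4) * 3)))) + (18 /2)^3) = 46089 /64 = 720.14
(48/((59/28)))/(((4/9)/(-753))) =-2277072/59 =-38594.44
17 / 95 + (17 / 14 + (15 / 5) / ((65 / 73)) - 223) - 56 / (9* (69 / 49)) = -2390679827 / 10737090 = -222.66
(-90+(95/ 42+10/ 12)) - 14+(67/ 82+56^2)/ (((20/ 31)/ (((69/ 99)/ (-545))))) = -107.12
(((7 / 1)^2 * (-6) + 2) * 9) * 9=-23652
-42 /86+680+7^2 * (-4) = 20791 /43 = 483.51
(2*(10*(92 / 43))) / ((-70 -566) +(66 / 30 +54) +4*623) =9200 / 411123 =0.02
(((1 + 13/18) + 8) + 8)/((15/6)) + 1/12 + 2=1651/180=9.17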